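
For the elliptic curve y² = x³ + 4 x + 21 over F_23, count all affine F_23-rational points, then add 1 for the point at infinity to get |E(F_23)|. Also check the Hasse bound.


Affine points = {(1, 7), (1, 16), (4, 3), (4, 20), (6, 10), (6, 13), (7, 1), (7, 22), (8, 6), (8, 17), (9, 2), (9, 21), (10, 7), (10, 16), (11, 4), (11, 19), (12, 7), (12, 16), (13, 4), (13, 19), (15, 11), (15, 12), (16, 8), (16, 15), (22, 4), (22, 19)}; affine count = 26; |E(F_23)| = 27.

Discriminant check: Δ ∝ 4a³ + 27b² = 4·4³ + 27·21² = 4·64 + 27·441 ≡ 19 (mod 23). Nonzero ⇒ E is nonsingular.
For each x ∈ F_23, compute rhs = x³ + 4·x + 21 mod 23, then count y ∈ F_23 with y² ≡ rhs.
  x = 0: rhs = 21, matching y values: none (0 points).
  x = 1: rhs = 3, matching y values: 7, 16 (2 points).
  x = 2: rhs = 14, matching y values: none (0 points).
  x = 3: rhs = 14, matching y values: none (0 points).
  x = 4: rhs = 9, matching y values: 3, 20 (2 points).
  x = 5: rhs = 5, matching y values: none (0 points).
  x = 6: rhs = 8, matching y values: 10, 13 (2 points).
  x = 7: rhs = 1, matching y values: 1, 22 (2 points).
  x = 8: rhs = 13, matching y values: 6, 17 (2 points).
  x = 9: rhs = 4, matching y values: 2, 21 (2 points).
  x = 10: rhs = 3, matching y values: 7, 16 (2 points).
  x = 11: rhs = 16, matching y values: 4, 19 (2 points).
  x = 12: rhs = 3, matching y values: 7, 16 (2 points).
  x = 13: rhs = 16, matching y values: 4, 19 (2 points).
  x = 14: rhs = 15, matching y values: none (0 points).
  x = 15: rhs = 6, matching y values: 11, 12 (2 points).
  x = 16: rhs = 18, matching y values: 8, 15 (2 points).
  x = 17: rhs = 11, matching y values: none (0 points).
  x = 18: rhs = 14, matching y values: none (0 points).
  x = 19: rhs = 10, matching y values: none (0 points).
  x = 20: rhs = 5, matching y values: none (0 points).
  x = 21: rhs = 5, matching y values: none (0 points).
  x = 22: rhs = 16, matching y values: 4, 19 (2 points).
Total affine count: 26.
Full point count |E(F_23)| = 26 + 1 = 27.
Hasse bound: |27 − (23+1)| = |3| = 3 ≤ 2√23 ≈ 9.5917 ✓.


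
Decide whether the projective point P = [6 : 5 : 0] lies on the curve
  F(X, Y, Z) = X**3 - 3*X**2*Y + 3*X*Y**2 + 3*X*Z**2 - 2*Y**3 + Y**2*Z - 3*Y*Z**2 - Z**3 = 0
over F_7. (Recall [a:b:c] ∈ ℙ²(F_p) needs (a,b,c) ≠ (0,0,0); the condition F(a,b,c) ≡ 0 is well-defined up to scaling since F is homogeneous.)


F(6,5,0) ≡ 2 (mod 7); P is NOT on the curve.

Evaluate F(6, 5, 0) term-by-term (mod 7).
  X**3 ↦ 1·216·1·1 = 216
  -3*X**2*Y ↦ -3·36·5·1 = -540
  3*X*Y**2 ↦ 3·6·25·1 = 450
  3*X*Z**2 ↦ 3·6·1·0 = 0
  -2*Y**3 ↦ -2·1·125·1 = -250
  Y**2*Z ↦ 1·1·25·0 = 0
  -3*Y*Z**2 ↦ -3·1·5·0 = 0
  -Z**3 ↦ -1·1·1·0 = 0
Sum: F(6, 5, 0) = (216) + (-540) + (450) + (0) + (-250) + (0) + (0) + (0) = -124.
Reducing mod 7: -124 ≡ 2 (mod 7).
Since F(a, b, c) ≡ 2 ≠ 0 (mod 7), P does NOT lie on the curve.


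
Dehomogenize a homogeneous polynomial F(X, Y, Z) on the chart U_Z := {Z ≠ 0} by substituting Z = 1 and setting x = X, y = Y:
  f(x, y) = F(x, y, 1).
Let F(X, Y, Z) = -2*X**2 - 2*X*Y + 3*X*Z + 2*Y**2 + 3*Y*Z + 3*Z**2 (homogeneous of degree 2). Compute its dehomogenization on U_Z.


f(x, y) = -2*x**2 - 2*x*y + 3*x + 2*y**2 + 3*y + 3

On U_Z we set Z = 1. Each monomial c·X^i·Y^j·Z^k in F becomes c·x^i·y^j·1^k = c·x^i·y^j.
Substituting Z = 1: F(X, Y, 1) = -2*x**2 - 2*x*y + 3*x + 2*y**2 + 3*y + 3.
Note: deg(f) ≤ deg(F) = 2; strict inequality happens when F is divisible by Z (lost terms).


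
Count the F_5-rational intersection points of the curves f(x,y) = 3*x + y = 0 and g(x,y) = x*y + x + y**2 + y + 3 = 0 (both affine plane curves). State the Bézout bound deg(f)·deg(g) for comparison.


Common zeros: ∅; count = 0; Bézout bound = 2.

deg(f) = 1, deg(g) = 2, so Bézout bound = 2.
Scan x ∈ F_5. For each x, list the y ∈ F_5 with f(x, y) ≡ 0 and those with g(x, y) ≡ 0 (mod 5); the common zeros in that column are the intersection.
  x = 0: f ≡ 0 at y ∈ {0}; g ≡ 0 at y ∈ {1, 3}; common: ∅.
  x = 1: f ≡ 0 at y ∈ {2}; g ≡ 0 at y ∈ ∅; common: ∅.
  x = 2: f ≡ 0 at y ∈ {4}; g ≡ 0 at y ∈ {0, 2}; common: ∅.
  x = 3: f ≡ 0 at y ∈ {1}; g ≡ 0 at y ∈ ∅; common: ∅.
  x = 4: f ≡ 0 at y ∈ {3}; g ≡ 0 at y ∈ ∅; common: ∅.
Collecting: common zeros = ∅, so the count is 0.
Comparison with the Bézout bound: 0 ≤ 2 = deg(f)·deg(g), as expected for curves with no common component (the affine F_5-count falls short of the bound because intersections may lie at infinity, over extension fields, or carry multiplicity).


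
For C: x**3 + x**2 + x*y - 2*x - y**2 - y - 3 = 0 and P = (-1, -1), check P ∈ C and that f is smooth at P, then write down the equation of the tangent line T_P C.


Tangent line at P: -2*x - 2 = 0.

Step 1: f(-1, -1) = 0, so P lies on C.
Step 2: partial derivatives
  f_x(x, y) = 3*x**2 + 2*x + y - 2, f_y(x, y) = x - 2*y - 1.
  f_x(P) = -2, f_y(P) = 0 (gradient nonzero, so P is smooth).
Step 3: tangent line at P: -2·(x − -1) + 0·(y − -1) = 0.
Expanding: -2*x - 2 = 0.


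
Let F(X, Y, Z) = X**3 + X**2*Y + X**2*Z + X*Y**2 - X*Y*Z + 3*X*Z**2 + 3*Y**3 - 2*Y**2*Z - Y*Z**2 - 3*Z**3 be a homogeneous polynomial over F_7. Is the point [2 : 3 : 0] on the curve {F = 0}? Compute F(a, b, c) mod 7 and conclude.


F(2,3,0) ≡ 0 (mod 7); P is on the curve.

Evaluate F(2, 3, 0) term-by-term (mod 7).
  X**3 ↦ 1·8·1·1 = 8
  X**2*Y ↦ 1·4·3·1 = 12
  X**2*Z ↦ 1·4·1·0 = 0
  X*Y**2 ↦ 1·2·9·1 = 18
  -X*Y*Z ↦ -1·2·3·0 = 0
  3*X*Z**2 ↦ 3·2·1·0 = 0
  3*Y**3 ↦ 3·1·27·1 = 81
  -2*Y**2*Z ↦ -2·1·9·0 = 0
  -Y*Z**2 ↦ -1·1·3·0 = 0
  -3*Z**3 ↦ -3·1·1·0 = 0
Sum: F(2, 3, 0) = (8) + (12) + (0) + (18) + (0) + (0) + (81) + (0) + (0) + (0) = 119.
Reducing mod 7: 119 ≡ 0 (mod 7).
Since F(a, b, c) ≡ 0 (mod 7), P lies on the curve.


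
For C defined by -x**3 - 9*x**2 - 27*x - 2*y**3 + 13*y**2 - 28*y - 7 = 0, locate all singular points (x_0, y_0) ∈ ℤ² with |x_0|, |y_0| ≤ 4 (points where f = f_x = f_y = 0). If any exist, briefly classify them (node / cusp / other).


Singular points: {(-3, 2)}; classification: cusp.

Compute partial derivatives:
  f_x = -3*x**2 - 18*x - 27.
  f_y = -6*y**2 + 26*y - 28.
Scan x_0 ∈ {−4, ..., 4}. For each x_0, f_y(x_0, y) is a polynomial in y; find its integer roots y ∈ {−4, ..., 4}, then test f_x and f at those candidates.
  x = -4: f_y(-4, y) = -6*y**2 + 26*y - 28; vanishes at y ∈ {2}. (-4, 2): f_x = -3 ≠ 0.
  x = -3: f_y(-3, y) = -6*y**2 + 26*y - 28; vanishes at y ∈ {2}. (-3, 2): f_x = 0, f = 0 — SINGULAR.
  x = -2: f_y(-2, y) = -6*y**2 + 26*y - 28; vanishes at y ∈ {2}. (-2, 2): f_x = -3 ≠ 0.
  x = -1: f_y(-1, y) = -6*y**2 + 26*y - 28; vanishes at y ∈ {2}. (-1, 2): f_x = -12 ≠ 0.
  x = 0: f_y(0, y) = -6*y**2 + 26*y - 28; vanishes at y ∈ {2}. (0, 2): f_x = -27 ≠ 0.
  x = 1: f_y(1, y) = -6*y**2 + 26*y - 28; vanishes at y ∈ {2}. (1, 2): f_x = -48 ≠ 0.
  x = 2: f_y(2, y) = -6*y**2 + 26*y - 28; vanishes at y ∈ {2}. (2, 2): f_x = -75 ≠ 0.
  x = 3: f_y(3, y) = -6*y**2 + 26*y - 28; vanishes at y ∈ {2}. (3, 2): f_x = -108 ≠ 0.
  x = 4: f_y(4, y) = -6*y**2 + 26*y - 28; vanishes at y ∈ {2}. (4, 2): f_x = -147 ≠ 0.
Only singular point on the grid: (-3, 2).
Classify: substitute x = -3 + u, y = 2 + v and expand: f = -u**3 - 2*v**3 + v**2.
No constant or linear terms (consistent with a singular point). Quadratic part: v**2. Cubic part: -u**3 - 2*v**3.
The quadratic part v**2 is a perfect square, so there is a single (double) tangent line v = 0, i.e. y = 2. Restricting the cubic part to that line (v = 0) leaves -u**3 ≠ 0, so f is not divisible by v and the branch is v² ≈ u**3 to lowest order — this is a cusp.
Classification: cusp.


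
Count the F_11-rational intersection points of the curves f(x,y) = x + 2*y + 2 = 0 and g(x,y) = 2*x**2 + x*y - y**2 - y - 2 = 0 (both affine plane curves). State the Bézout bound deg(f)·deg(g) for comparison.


Common zeros: {(2, 9), (8, 6)}; count = 2; Bézout bound = 2.

deg(f) = 1, deg(g) = 2, so Bézout bound = 2.
Scan x ∈ F_11. For each x, list the y ∈ F_11 with f(x, y) ≡ 0 and those with g(x, y) ≡ 0 (mod 11); the common zeros in that column are the intersection.
  x = 0: f ≡ 0 at y ∈ {10}; g ≡ 0 at y ∈ {4, 6}; common: ∅.
  x = 1: f ≡ 0 at y ∈ {4}; g ≡ 0 at y ∈ {0}; common: ∅.
  x = 2: f ≡ 0 at y ∈ {9}; g ≡ 0 at y ∈ {3, 9}; common: {9}.
  x = 3: f ≡ 0 at y ∈ {3}; g ≡ 0 at y ∈ ∅; common: ∅.
  x = 4: f ≡ 0 at y ∈ {8}; g ≡ 0 at y ∈ ∅; common: ∅.
  x = 5: f ≡ 0 at y ∈ {2}; g ≡ 0 at y ∈ ∅; common: ∅.
  x = 6: f ≡ 0 at y ∈ {7}; g ≡ 0 at y ∈ ∅; common: ∅.
  x = 7: f ≡ 0 at y ∈ {1}; g ≡ 0 at y ∈ ∅; common: ∅.
  x = 8: f ≡ 0 at y ∈ {6}; g ≡ 0 at y ∈ {1, 6}; common: {6}.
  x = 9: f ≡ 0 at y ∈ {0}; g ≡ 0 at y ∈ {4}; common: ∅.
  x = 10: f ≡ 0 at y ∈ {5}; g ≡ 0 at y ∈ {0, 9}; common: ∅.
Collecting: common zeros = {(2, 9), (8, 6)}, so the count is 2.
Comparison with the Bézout bound: 2 ≤ 2 = deg(f)·deg(g), as expected for curves with no common component (the bound is attained).


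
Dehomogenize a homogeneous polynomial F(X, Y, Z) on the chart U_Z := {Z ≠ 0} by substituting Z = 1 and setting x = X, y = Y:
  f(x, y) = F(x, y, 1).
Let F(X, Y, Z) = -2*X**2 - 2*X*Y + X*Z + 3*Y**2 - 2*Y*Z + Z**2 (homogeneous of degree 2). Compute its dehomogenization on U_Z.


f(x, y) = -2*x**2 - 2*x*y + x + 3*y**2 - 2*y + 1

On U_Z we set Z = 1. Each monomial c·X^i·Y^j·Z^k in F becomes c·x^i·y^j·1^k = c·x^i·y^j.
Substituting Z = 1: F(X, Y, 1) = -2*x**2 - 2*x*y + x + 3*y**2 - 2*y + 1.
Note: deg(f) ≤ deg(F) = 2; strict inequality happens when F is divisible by Z (lost terms).


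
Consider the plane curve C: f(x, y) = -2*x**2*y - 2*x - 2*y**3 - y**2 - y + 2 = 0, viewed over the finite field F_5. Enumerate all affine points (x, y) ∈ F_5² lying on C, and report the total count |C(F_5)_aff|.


Affine F_5-points: {(0, 2), (1, 0), (2, 2)}; count = 3.

For each of the 25 pairs (x, y) ∈ F_5², evaluate f(x, y) mod 5. Record the zeros.
  x = 0: [0↦2, 1↦3, 2↦0, 3↦1, 4↦4]  zeros at y ∈ {2}
  x = 1: [0↦0, 1↦4, 2↦4, 3↦3, 4↦4]  zeros at y ∈ {0}
  x = 2: [0↦3, 1↦1, 2↦0, 3↦3, 4↦3]  zeros at y ∈ {2}
  x = 3: [0↦1, 1↦4, 2↦3, 3↦1, 4↦1]  zeros at y ∈ ∅
  x = 4: [0↦4, 1↦3, 2↦3, 3↦2, 4↦3]  zeros at y ∈ ∅
Collecting zeros: affine points = {(0, 2), (1, 0), (2, 2)}.
Total count |C(F_5)_aff| = 3.


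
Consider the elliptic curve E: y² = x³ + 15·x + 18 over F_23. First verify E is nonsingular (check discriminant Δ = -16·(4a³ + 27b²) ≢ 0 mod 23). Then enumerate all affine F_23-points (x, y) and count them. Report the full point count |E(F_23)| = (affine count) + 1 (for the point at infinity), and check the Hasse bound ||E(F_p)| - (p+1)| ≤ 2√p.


Affine points = {(0, 8), (0, 15), (4, 2), (4, 21), (6, 5), (6, 18), (7, 11), (7, 12), (8, 11), (8, 12), (9, 10), (9, 13), (10, 8), (10, 15), (13, 8), (13, 15), (18, 5), (18, 18), (19, 3), (19, 20), (21, 7), (21, 16), (22, 5), (22, 18)}; affine count = 24; |E(F_23)| = 25.

Discriminant check: Δ ∝ 4a³ + 27b² = 4·15³ + 27·18² = 4·3375 + 27·324 ≡ 7 (mod 23). Nonzero ⇒ E is nonsingular.
For each x ∈ F_23, compute rhs = x³ + 15·x + 18 mod 23, then count y ∈ F_23 with y² ≡ rhs.
  x = 0: rhs = 18, matching y values: 8, 15 (2 points).
  x = 1: rhs = 11, matching y values: none (0 points).
  x = 2: rhs = 10, matching y values: none (0 points).
  x = 3: rhs = 21, matching y values: none (0 points).
  x = 4: rhs = 4, matching y values: 2, 21 (2 points).
  x = 5: rhs = 11, matching y values: none (0 points).
  x = 6: rhs = 2, matching y values: 5, 18 (2 points).
  x = 7: rhs = 6, matching y values: 11, 12 (2 points).
  x = 8: rhs = 6, matching y values: 11, 12 (2 points).
  x = 9: rhs = 8, matching y values: 10, 13 (2 points).
  x = 10: rhs = 18, matching y values: 8, 15 (2 points).
  x = 11: rhs = 19, matching y values: none (0 points).
  x = 12: rhs = 17, matching y values: none (0 points).
  x = 13: rhs = 18, matching y values: 8, 15 (2 points).
  x = 14: rhs = 5, matching y values: none (0 points).
  x = 15: rhs = 7, matching y values: none (0 points).
  x = 16: rhs = 7, matching y values: none (0 points).
  x = 17: rhs = 11, matching y values: none (0 points).
  x = 18: rhs = 2, matching y values: 5, 18 (2 points).
  x = 19: rhs = 9, matching y values: 3, 20 (2 points).
  x = 20: rhs = 15, matching y values: none (0 points).
  x = 21: rhs = 3, matching y values: 7, 16 (2 points).
  x = 22: rhs = 2, matching y values: 5, 18 (2 points).
Total affine count: 24.
Full point count |E(F_23)| = 24 + 1 = 25.
Hasse bound: |25 − (23+1)| = |1| = 1 ≤ 2√23 ≈ 9.5917 ✓.


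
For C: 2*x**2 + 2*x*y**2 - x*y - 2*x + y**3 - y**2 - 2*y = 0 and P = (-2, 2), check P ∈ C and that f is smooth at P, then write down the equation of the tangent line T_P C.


Tangent line at P: -4*x - 8*y + 8 = 0.

Step 1: f(-2, 2) = 0, so P lies on C.
Step 2: partial derivatives
  f_x(x, y) = 4*x + 2*y**2 - y - 2, f_y(x, y) = 4*x*y - x + 3*y**2 - 2*y - 2.
  f_x(P) = -4, f_y(P) = -8 (gradient nonzero, so P is smooth).
Step 3: tangent line at P: -4·(x − -2) + -8·(y − 2) = 0.
Expanding: -4*x - 8*y + 8 = 0.


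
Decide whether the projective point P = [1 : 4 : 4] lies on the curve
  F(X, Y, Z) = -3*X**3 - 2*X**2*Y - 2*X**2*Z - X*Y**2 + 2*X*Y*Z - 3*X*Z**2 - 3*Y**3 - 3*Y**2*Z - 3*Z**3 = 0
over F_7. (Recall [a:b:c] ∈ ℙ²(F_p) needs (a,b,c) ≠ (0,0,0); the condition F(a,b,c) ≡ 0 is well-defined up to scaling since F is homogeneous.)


F(1,4,4) ≡ 3 (mod 7); P is NOT on the curve.

Evaluate F(1, 4, 4) term-by-term (mod 7).
  -3*X**3 ↦ -3·1·1·1 = -3
  -2*X**2*Y ↦ -2·1·4·1 = -8
  -2*X**2*Z ↦ -2·1·1·4 = -8
  -X*Y**2 ↦ -1·1·16·1 = -16
  2*X*Y*Z ↦ 2·1·4·4 = 32
  -3*X*Z**2 ↦ -3·1·1·16 = -48
  -3*Y**3 ↦ -3·1·64·1 = -192
  -3*Y**2*Z ↦ -3·1·16·4 = -192
  -3*Z**3 ↦ -3·1·1·64 = -192
Sum: F(1, 4, 4) = (-3) + (-8) + (-8) + (-16) + (32) + (-48) + (-192) + (-192) + (-192) = -627.
Reducing mod 7: -627 ≡ 3 (mod 7).
Since F(a, b, c) ≡ 3 ≠ 0 (mod 7), P does NOT lie on the curve.


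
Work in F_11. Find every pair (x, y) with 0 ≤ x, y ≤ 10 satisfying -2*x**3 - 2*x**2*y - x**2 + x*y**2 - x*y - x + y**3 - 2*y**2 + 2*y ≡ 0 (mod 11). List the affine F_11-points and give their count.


Affine F_11-points: {(0, 0), (1, 3), (2, 0), (3, 0), (3, 5), (4, 5), (4, 7), (4, 8), (5, 3), (5, 8), (7, 3), (8, 7), (8, 10), (10, 2), (10, 4), (10, 8)}; count = 16.

For each of the 121 pairs (x, y) ∈ F_11², evaluate f(x, y) mod 11. Record the zeros.
  x = 0: [0↦0, 1↦1, 2↦4, 3↦4, 4↦7, 5↦8, 6↦2, 7↦6, 8↦4, 9↦2, 10↦6]  zeros at y ∈ {0}
  x = 1: [0↦7, 1↦6, 2↦9, 3↦0, 4↦7, 5↦3, 6↦5, 7↦8, 8↦7, 9↦8, 10↦6]  zeros at y ∈ {3}
  x = 2: [0↦0, 1↦4, 2↦3, 3↦3, 4↦10, 5↦8, 6↦3, 7↦1, 8↦8, 9↦8, 10↦7]  zeros at y ∈ {0}
  x = 3: [0↦0, 1↦5, 2↦7, 3↦1, 4↦4, 5↦0, 6↦6, 7↦6, 8↦6, 9↦1, 10↦8]  zeros at y ∈ {0, 5}
  x = 4: [0↦6, 1↦8, 2↦9, 3↦4, 4↦10, 5↦0, 6↦2, 7↦0, 8↦0, 9↦8, 10↦8]  zeros at y ∈ {5, 7, 8}
  x = 5: [0↦6, 1↦1, 2↦8, 3↦0, 4↦5, 5↦7, 6↦1, 7↦4, 8↦0, 9↦6, 10↦6]  zeros at y ∈ {3, 8}
  x = 6: [0↦10, 1↦5, 2↦3, 3↦10, 4↦10, 5↦9, 6↦2, 7↦6, 8↦5, 9↦5, 10↦1]  zeros at y ∈ ∅
  x = 7: [0↦6, 1↦8, 2↦4, 3↦0, 4↦2, 5↦5, 6↦4, 7↦5, 8↦3, 9↦4, 10↦3]  zeros at y ∈ {3}
  x = 8: [0↦4, 1↦9, 2↦10, 3↦2, 4↦2, 5↦5, 6↦6, 7↦0, 8↦4, 9↦2, 10↦0]  zeros at y ∈ {7, 10}
  x = 9: [0↦3, 1↦7, 2↦9, 3↦4, 4↦9, 5↦8, 6↦7, 7↦1, 8↦7, 9↦9, 10↦2]  zeros at y ∈ ∅
  x = 10: [0↦2, 1↦1, 2↦0, 3↦5, 4↦0, 5↦2, 6↦6, 7↦7, 8↦0, 9↦2, 10↦8]  zeros at y ∈ {2, 4, 8}
Collecting zeros: affine points = {(0, 0), (1, 3), (2, 0), (3, 0), (3, 5), (4, 5), (4, 7), (4, 8), (5, 3), (5, 8), (7, 3), (8, 7), (8, 10), (10, 2), (10, 4), (10, 8)}.
Total count |C(F_11)_aff| = 16.


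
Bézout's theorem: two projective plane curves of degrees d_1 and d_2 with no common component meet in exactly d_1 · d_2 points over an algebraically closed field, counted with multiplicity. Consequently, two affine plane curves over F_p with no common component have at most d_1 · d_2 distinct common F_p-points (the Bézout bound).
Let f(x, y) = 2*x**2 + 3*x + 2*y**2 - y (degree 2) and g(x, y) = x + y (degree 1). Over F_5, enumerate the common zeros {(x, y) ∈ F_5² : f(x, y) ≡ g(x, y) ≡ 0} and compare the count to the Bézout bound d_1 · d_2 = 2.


Common zeros: {(0, 0), (4, 1)}; count = 2; Bézout bound = 2.

deg(f) = 2, deg(g) = 1, so Bézout bound = 2.
Scan x ∈ F_5. For each x, list the y ∈ F_5 with f(x, y) ≡ 0 and those with g(x, y) ≡ 0 (mod 5); the common zeros in that column are the intersection.
  x = 0: f ≡ 0 at y ∈ {0, 3}; g ≡ 0 at y ∈ {0}; common: {0}.
  x = 1: f ≡ 0 at y ∈ {0, 3}; g ≡ 0 at y ∈ {4}; common: ∅.
  x = 2: f ≡ 0 at y ∈ {1, 2}; g ≡ 0 at y ∈ {3}; common: ∅.
  x = 3: f ≡ 0 at y ∈ {4}; g ≡ 0 at y ∈ {2}; common: ∅.
  x = 4: f ≡ 0 at y ∈ {1, 2}; g ≡ 0 at y ∈ {1}; common: {1}.
Collecting: common zeros = {(0, 0), (4, 1)}, so the count is 2.
Comparison with the Bézout bound: 2 ≤ 2 = deg(f)·deg(g), as expected for curves with no common component (the bound is attained).


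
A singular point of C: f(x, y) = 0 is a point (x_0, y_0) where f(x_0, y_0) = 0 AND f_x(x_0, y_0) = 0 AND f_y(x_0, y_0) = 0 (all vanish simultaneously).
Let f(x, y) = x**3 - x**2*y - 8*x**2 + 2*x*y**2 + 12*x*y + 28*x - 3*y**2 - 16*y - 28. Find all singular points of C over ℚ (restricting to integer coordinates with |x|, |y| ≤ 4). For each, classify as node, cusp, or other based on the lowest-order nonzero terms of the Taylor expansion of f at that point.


Singular points: {(2, -2)}; classification: cusp.

Compute partial derivatives:
  f_x = 3*x**2 - 2*x*y - 16*x + 2*y**2 + 12*y + 28.
  f_y = -x**2 + 4*x*y + 12*x - 6*y - 16.
Scan x_0 ∈ {−4, ..., 4}. For each x_0, f_y(x_0, y) is a polynomial in y; find its integer roots y ∈ {−4, ..., 4}, then test f_x and f at those candidates.
  x = -4: f_y(-4, y) = -22*y - 80; no integer root y with |y| ≤ 4.
  x = -3: f_y(-3, y) = -18*y - 61; no integer root y with |y| ≤ 4.
  x = -2: f_y(-2, y) = -14*y - 44; no integer root y with |y| ≤ 4.
  x = -1: f_y(-1, y) = -10*y - 29; no integer root y with |y| ≤ 4.
  x = 0: f_y(0, y) = -6*y - 16; no integer root y with |y| ≤ 4.
  x = 1: f_y(1, y) = -2*y - 5; no integer root y with |y| ≤ 4.
  x = 2: f_y(2, y) = 2*y + 4; vanishes at y ∈ {-2}. (2, -2): f_x = 0, f = 0 — SINGULAR.
  x = 3: f_y(3, y) = 6*y + 11; no integer root y with |y| ≤ 4.
  x = 4: f_y(4, y) = 10*y + 16; no integer root y with |y| ≤ 4.
Only singular point on the grid: (2, -2).
Classify: substitute x = 2 + u, y = -2 + v and expand: f = u**3 - u**2*v + 2*u*v**2 + v**2.
No constant or linear terms (consistent with a singular point). Quadratic part: v**2. Cubic part: u**3 - u**2*v + 2*u*v**2.
The quadratic part v**2 is a perfect square, so there is a single (double) tangent line v = 0, i.e. y = -2. Restricting the cubic part to that line (v = 0) leaves u**3 ≠ 0, so f is not divisible by v and the branch is v² ≈ -u**3 to lowest order — this is a cusp.
Classification: cusp.


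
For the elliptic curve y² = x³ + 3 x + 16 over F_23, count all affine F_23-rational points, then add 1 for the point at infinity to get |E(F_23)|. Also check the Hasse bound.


Affine points = {(0, 4), (0, 19), (3, 11), (3, 12), (4, 0), (5, 8), (5, 15), (7, 9), (7, 14), (8, 0), (9, 6), (9, 17), (11, 0), (12, 3), (12, 20), (15, 3), (15, 20), (17, 9), (17, 14), (19, 3), (19, 20), (20, 7), (20, 16), (21, 5), (21, 18), (22, 9), (22, 14)}; affine count = 27; |E(F_23)| = 28.

Discriminant check: Δ ∝ 4a³ + 27b² = 4·3³ + 27·16² = 4·27 + 27·256 ≡ 5 (mod 23). Nonzero ⇒ E is nonsingular.
For each x ∈ F_23, compute rhs = x³ + 3·x + 16 mod 23, then count y ∈ F_23 with y² ≡ rhs.
  x = 0: rhs = 16, matching y values: 4, 19 (2 points).
  x = 1: rhs = 20, matching y values: none (0 points).
  x = 2: rhs = 7, matching y values: none (0 points).
  x = 3: rhs = 6, matching y values: 11, 12 (2 points).
  x = 4: rhs = 0, matching y values: 0 (1 points).
  x = 5: rhs = 18, matching y values: 8, 15 (2 points).
  x = 6: rhs = 20, matching y values: none (0 points).
  x = 7: rhs = 12, matching y values: 9, 14 (2 points).
  x = 8: rhs = 0, matching y values: 0 (1 points).
  x = 9: rhs = 13, matching y values: 6, 17 (2 points).
  x = 10: rhs = 11, matching y values: none (0 points).
  x = 11: rhs = 0, matching y values: 0 (1 points).
  x = 12: rhs = 9, matching y values: 3, 20 (2 points).
  x = 13: rhs = 21, matching y values: none (0 points).
  x = 14: rhs = 19, matching y values: none (0 points).
  x = 15: rhs = 9, matching y values: 3, 20 (2 points).
  x = 16: rhs = 20, matching y values: none (0 points).
  x = 17: rhs = 12, matching y values: 9, 14 (2 points).
  x = 18: rhs = 14, matching y values: none (0 points).
  x = 19: rhs = 9, matching y values: 3, 20 (2 points).
  x = 20: rhs = 3, matching y values: 7, 16 (2 points).
  x = 21: rhs = 2, matching y values: 5, 18 (2 points).
  x = 22: rhs = 12, matching y values: 9, 14 (2 points).
Total affine count: 27.
Full point count |E(F_23)| = 27 + 1 = 28.
Hasse bound: |28 − (23+1)| = |4| = 4 ≤ 2√23 ≈ 9.5917 ✓.


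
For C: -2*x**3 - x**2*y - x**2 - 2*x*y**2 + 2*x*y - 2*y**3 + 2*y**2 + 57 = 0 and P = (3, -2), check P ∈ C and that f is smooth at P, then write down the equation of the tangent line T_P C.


Tangent line at P: -60*x - 11*y + 158 = 0.

Step 1: f(3, -2) = 0, so P lies on C.
Step 2: partial derivatives
  f_x(x, y) = -6*x**2 - 2*x*y - 2*x - 2*y**2 + 2*y, f_y(x, y) = -x**2 - 4*x*y + 2*x - 6*y**2 + 4*y.
  f_x(P) = -60, f_y(P) = -11 (gradient nonzero, so P is smooth).
Step 3: tangent line at P: -60·(x − 3) + -11·(y − -2) = 0.
Expanding: -60*x - 11*y + 158 = 0.


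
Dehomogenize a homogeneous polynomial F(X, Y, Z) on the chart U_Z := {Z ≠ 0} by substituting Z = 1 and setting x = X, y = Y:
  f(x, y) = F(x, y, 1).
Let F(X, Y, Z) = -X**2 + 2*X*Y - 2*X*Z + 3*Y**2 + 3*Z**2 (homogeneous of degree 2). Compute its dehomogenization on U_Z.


f(x, y) = -x**2 + 2*x*y - 2*x + 3*y**2 + 3

On U_Z we set Z = 1. Each monomial c·X^i·Y^j·Z^k in F becomes c·x^i·y^j·1^k = c·x^i·y^j.
Substituting Z = 1: F(X, Y, 1) = -x**2 + 2*x*y - 2*x + 3*y**2 + 3.
Note: deg(f) ≤ deg(F) = 2; strict inequality happens when F is divisible by Z (lost terms).


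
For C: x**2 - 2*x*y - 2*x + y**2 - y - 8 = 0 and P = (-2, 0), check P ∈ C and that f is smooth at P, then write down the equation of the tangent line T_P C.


Tangent line at P: -6*x + 3*y - 12 = 0.

Step 1: f(-2, 0) = 0, so P lies on C.
Step 2: partial derivatives
  f_x(x, y) = 2*x - 2*y - 2, f_y(x, y) = -2*x + 2*y - 1.
  f_x(P) = -6, f_y(P) = 3 (gradient nonzero, so P is smooth).
Step 3: tangent line at P: -6·(x − -2) + 3·(y − 0) = 0.
Expanding: -6*x + 3*y - 12 = 0.


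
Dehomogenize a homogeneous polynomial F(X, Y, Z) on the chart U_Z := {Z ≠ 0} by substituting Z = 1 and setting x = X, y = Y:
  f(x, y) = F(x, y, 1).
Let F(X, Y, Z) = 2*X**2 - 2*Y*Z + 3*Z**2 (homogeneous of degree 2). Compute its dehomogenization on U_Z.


f(x, y) = 2*x**2 - 2*y + 3

On U_Z we set Z = 1. Each monomial c·X^i·Y^j·Z^k in F becomes c·x^i·y^j·1^k = c·x^i·y^j.
Substituting Z = 1: F(X, Y, 1) = 2*x**2 - 2*y + 3.
Note: deg(f) ≤ deg(F) = 2; strict inequality happens when F is divisible by Z (lost terms).


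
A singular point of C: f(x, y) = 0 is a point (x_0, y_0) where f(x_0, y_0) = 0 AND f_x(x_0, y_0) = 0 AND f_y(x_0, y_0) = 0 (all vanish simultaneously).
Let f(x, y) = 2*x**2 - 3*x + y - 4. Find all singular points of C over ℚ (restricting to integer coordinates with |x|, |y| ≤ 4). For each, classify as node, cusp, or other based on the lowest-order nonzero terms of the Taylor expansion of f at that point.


No singular points in the scanned grid; C is smooth there.

Compute partial derivatives:
  f_x = 4*x - 3.
  f_y = 1.
f_y = 1 is a nonzero constant, so f_y never vanishes: no point (x, y) can satisfy f = f_x = f_y = 0. In particular no (x, y) ∈ {−4, ..., 4}² is singular; the curve is smooth.


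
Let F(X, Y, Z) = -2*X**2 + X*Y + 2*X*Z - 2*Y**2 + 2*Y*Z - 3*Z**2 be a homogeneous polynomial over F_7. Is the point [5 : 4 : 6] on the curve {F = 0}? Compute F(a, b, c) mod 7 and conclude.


F(5,4,6) ≡ 1 (mod 7); P is NOT on the curve.

Evaluate F(5, 4, 6) term-by-term (mod 7).
  -2*X**2 ↦ -2·25·1·1 = -50
  X*Y ↦ 1·5·4·1 = 20
  2*X*Z ↦ 2·5·1·6 = 60
  -2*Y**2 ↦ -2·1·16·1 = -32
  2*Y*Z ↦ 2·1·4·6 = 48
  -3*Z**2 ↦ -3·1·1·36 = -108
Sum: F(5, 4, 6) = (-50) + (20) + (60) + (-32) + (48) + (-108) = -62.
Reducing mod 7: -62 ≡ 1 (mod 7).
Since F(a, b, c) ≡ 1 ≠ 0 (mod 7), P does NOT lie on the curve.


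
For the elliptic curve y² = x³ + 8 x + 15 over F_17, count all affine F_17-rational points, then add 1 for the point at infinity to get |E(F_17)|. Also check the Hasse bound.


Affine points = {(0, 7), (0, 10), (3, 7), (3, 10), (4, 3), (4, 14), (8, 8), (8, 9), (9, 0), (13, 2), (13, 15), (14, 7), (14, 10), (15, 5), (15, 12)}; affine count = 15; |E(F_17)| = 16.

Discriminant check: Δ ∝ 4a³ + 27b² = 4·8³ + 27·15² = 4·512 + 27·225 ≡ 14 (mod 17). Nonzero ⇒ E is nonsingular.
For each x ∈ F_17, compute rhs = x³ + 8·x + 15 mod 17, then count y ∈ F_17 with y² ≡ rhs.
  x = 0: rhs = 15, matching y values: 7, 10 (2 points).
  x = 1: rhs = 7, matching y values: none (0 points).
  x = 2: rhs = 5, matching y values: none (0 points).
  x = 3: rhs = 15, matching y values: 7, 10 (2 points).
  x = 4: rhs = 9, matching y values: 3, 14 (2 points).
  x = 5: rhs = 10, matching y values: none (0 points).
  x = 6: rhs = 7, matching y values: none (0 points).
  x = 7: rhs = 6, matching y values: none (0 points).
  x = 8: rhs = 13, matching y values: 8, 9 (2 points).
  x = 9: rhs = 0, matching y values: 0 (1 points).
  x = 10: rhs = 7, matching y values: none (0 points).
  x = 11: rhs = 6, matching y values: none (0 points).
  x = 12: rhs = 3, matching y values: none (0 points).
  x = 13: rhs = 4, matching y values: 2, 15 (2 points).
  x = 14: rhs = 15, matching y values: 7, 10 (2 points).
  x = 15: rhs = 8, matching y values: 5, 12 (2 points).
  x = 16: rhs = 6, matching y values: none (0 points).
Total affine count: 15.
Full point count |E(F_17)| = 15 + 1 = 16.
Hasse bound: |16 − (17+1)| = |-2| = 2 ≤ 2√17 ≈ 8.2462 ✓.


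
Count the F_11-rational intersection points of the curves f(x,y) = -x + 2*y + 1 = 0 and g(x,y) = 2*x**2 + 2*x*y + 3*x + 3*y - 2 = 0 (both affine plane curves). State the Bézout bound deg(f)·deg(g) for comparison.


Common zeros: ∅; count = 0; Bézout bound = 2.

deg(f) = 1, deg(g) = 2, so Bézout bound = 2.
Scan x ∈ F_11. For each x, list the y ∈ F_11 with f(x, y) ≡ 0 and those with g(x, y) ≡ 0 (mod 11); the common zeros in that column are the intersection.
  x = 0: f ≡ 0 at y ∈ {5}; g ≡ 0 at y ∈ {8}; common: ∅.
  x = 1: f ≡ 0 at y ∈ {0}; g ≡ 0 at y ∈ {6}; common: ∅.
  x = 2: f ≡ 0 at y ∈ {6}; g ≡ 0 at y ∈ {3}; common: ∅.
  x = 3: f ≡ 0 at y ∈ {1}; g ≡ 0 at y ∈ {7}; common: ∅.
  x = 4: f ≡ 0 at y ∈ {7}; g ≡ 0 at y ∈ ∅; common: ∅.
  x = 5: f ≡ 0 at y ∈ {2}; g ≡ 0 at y ∈ {7}; common: ∅.
  x = 6: f ≡ 0 at y ∈ {8}; g ≡ 0 at y ∈ {0}; common: ∅.
  x = 7: f ≡ 0 at y ∈ {3}; g ≡ 0 at y ∈ {8}; common: ∅.
  x = 8: f ≡ 0 at y ∈ {9}; g ≡ 0 at y ∈ {6}; common: ∅.
  x = 9: f ≡ 0 at y ∈ {4}; g ≡ 0 at y ∈ {0}; common: ∅.
  x = 10: f ≡ 0 at y ∈ {10}; g ≡ 0 at y ∈ {3}; common: ∅.
Collecting: common zeros = ∅, so the count is 0.
Comparison with the Bézout bound: 0 ≤ 2 = deg(f)·deg(g), as expected for curves with no common component (the affine F_11-count falls short of the bound because intersections may lie at infinity, over extension fields, or carry multiplicity).


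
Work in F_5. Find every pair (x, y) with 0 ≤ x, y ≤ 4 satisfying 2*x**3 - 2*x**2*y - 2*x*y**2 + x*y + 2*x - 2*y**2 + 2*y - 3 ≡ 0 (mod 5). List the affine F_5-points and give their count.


Affine F_5-points: {(0, 3), (2, 2), (2, 4), (4, 3)}; count = 4.

For each of the 25 pairs (x, y) ∈ F_5², evaluate f(x, y) mod 5. Record the zeros.
  x = 0: [0↦2, 1↦2, 2↦3, 3↦0, 4↦3]  zeros at y ∈ {3}
  x = 1: [0↦1, 1↦3, 2↦2, 3↦3, 4↦1]  zeros at y ∈ ∅
  x = 2: [0↦2, 1↦2, 2↦0, 3↦1, 4↦0]  zeros at y ∈ {2, 4}
  x = 3: [0↦2, 1↦1, 2↦4, 3↦1, 4↦2]  zeros at y ∈ ∅
  x = 4: [0↦3, 1↦2, 2↦1, 3↦0, 4↦4]  zeros at y ∈ {3}
Collecting zeros: affine points = {(0, 3), (2, 2), (2, 4), (4, 3)}.
Total count |C(F_5)_aff| = 4.


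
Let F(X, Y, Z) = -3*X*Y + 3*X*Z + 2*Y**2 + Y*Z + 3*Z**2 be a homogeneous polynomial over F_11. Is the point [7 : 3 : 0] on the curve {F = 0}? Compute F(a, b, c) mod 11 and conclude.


F(7,3,0) ≡ 10 (mod 11); P is NOT on the curve.

Evaluate F(7, 3, 0) term-by-term (mod 11).
  -3*X*Y ↦ -3·7·3·1 = -63
  3*X*Z ↦ 3·7·1·0 = 0
  2*Y**2 ↦ 2·1·9·1 = 18
  Y*Z ↦ 1·1·3·0 = 0
  3*Z**2 ↦ 3·1·1·0 = 0
Sum: F(7, 3, 0) = (-63) + (0) + (18) + (0) + (0) = -45.
Reducing mod 11: -45 ≡ 10 (mod 11).
Since F(a, b, c) ≡ 10 ≠ 0 (mod 11), P does NOT lie on the curve.


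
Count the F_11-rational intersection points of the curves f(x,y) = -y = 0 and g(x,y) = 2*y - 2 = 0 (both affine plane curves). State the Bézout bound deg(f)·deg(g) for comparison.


Common zeros: ∅; count = 0; Bézout bound = 1.

deg(f) = 1, deg(g) = 1, so Bézout bound = 1.
Scan x ∈ F_11. For each x, list the y ∈ F_11 with f(x, y) ≡ 0 and those with g(x, y) ≡ 0 (mod 11); the common zeros in that column are the intersection.
  x = 0: f ≡ 0 at y ∈ {0}; g ≡ 0 at y ∈ {1}; common: ∅.
  x = 1: f ≡ 0 at y ∈ {0}; g ≡ 0 at y ∈ {1}; common: ∅.
  x = 2: f ≡ 0 at y ∈ {0}; g ≡ 0 at y ∈ {1}; common: ∅.
  x = 3: f ≡ 0 at y ∈ {0}; g ≡ 0 at y ∈ {1}; common: ∅.
  x = 4: f ≡ 0 at y ∈ {0}; g ≡ 0 at y ∈ {1}; common: ∅.
  x = 5: f ≡ 0 at y ∈ {0}; g ≡ 0 at y ∈ {1}; common: ∅.
  x = 6: f ≡ 0 at y ∈ {0}; g ≡ 0 at y ∈ {1}; common: ∅.
  x = 7: f ≡ 0 at y ∈ {0}; g ≡ 0 at y ∈ {1}; common: ∅.
  x = 8: f ≡ 0 at y ∈ {0}; g ≡ 0 at y ∈ {1}; common: ∅.
  x = 9: f ≡ 0 at y ∈ {0}; g ≡ 0 at y ∈ {1}; common: ∅.
  x = 10: f ≡ 0 at y ∈ {0}; g ≡ 0 at y ∈ {1}; common: ∅.
Collecting: common zeros = ∅, so the count is 0.
Comparison with the Bézout bound: 0 ≤ 1 = deg(f)·deg(g), as expected for curves with no common component (the affine F_11-count falls short of the bound because intersections may lie at infinity, over extension fields, or carry multiplicity).


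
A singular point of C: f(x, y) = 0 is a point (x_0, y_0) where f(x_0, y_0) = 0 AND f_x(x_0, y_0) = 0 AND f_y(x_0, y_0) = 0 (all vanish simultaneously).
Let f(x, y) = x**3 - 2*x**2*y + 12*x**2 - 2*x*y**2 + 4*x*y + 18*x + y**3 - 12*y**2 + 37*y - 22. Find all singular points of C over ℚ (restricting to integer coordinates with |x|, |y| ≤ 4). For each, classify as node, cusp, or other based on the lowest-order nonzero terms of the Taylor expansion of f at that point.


Singular points: {(-2, 3)}; classification: cusp.

Compute partial derivatives:
  f_x = 3*x**2 - 4*x*y + 24*x - 2*y**2 + 4*y + 18.
  f_y = -2*x**2 - 4*x*y + 4*x + 3*y**2 - 24*y + 37.
Scan x_0 ∈ {−4, ..., 4}. For each x_0, f_y(x_0, y) is a polynomial in y; find its integer roots y ∈ {−4, ..., 4}, then test f_x and f at those candidates.
  x = -4: f_y(-4, y) = 3*y**2 - 8*y - 11; vanishes at y ∈ {-1}. (-4, -1): f_x = -52 ≠ 0.
  x = -3: f_y(-3, y) = 3*y**2 - 12*y + 7; no integer root y with |y| ≤ 4.
  x = -2: f_y(-2, y) = 3*y**2 - 16*y + 21; vanishes at y ∈ {3}. (-2, 3): f_x = 0, f = 0 — SINGULAR.
  x = -1: f_y(-1, y) = 3*y**2 - 20*y + 31; no integer root y with |y| ≤ 4.
  x = 0: f_y(0, y) = 3*y**2 - 24*y + 37; no integer root y with |y| ≤ 4.
  x = 1: f_y(1, y) = 3*y**2 - 28*y + 39; no integer root y with |y| ≤ 4.
  x = 2: f_y(2, y) = 3*y**2 - 32*y + 37; no integer root y with |y| ≤ 4.
  x = 3: f_y(3, y) = 3*y**2 - 36*y + 31; no integer root y with |y| ≤ 4.
  x = 4: f_y(4, y) = 3*y**2 - 40*y + 21; no integer root y with |y| ≤ 4.
Only singular point on the grid: (-2, 3).
Classify: substitute x = -2 + u, y = 3 + v and expand: f = u**3 - 2*u**2*v - 2*u*v**2 + v**3 + v**2.
No constant or linear terms (consistent with a singular point). Quadratic part: v**2. Cubic part: u**3 - 2*u**2*v - 2*u*v**2 + v**3.
The quadratic part v**2 is a perfect square, so there is a single (double) tangent line v = 0, i.e. y = 3. Restricting the cubic part to that line (v = 0) leaves u**3 ≠ 0, so f is not divisible by v and the branch is v² ≈ -u**3 to lowest order — this is a cusp.
Classification: cusp.


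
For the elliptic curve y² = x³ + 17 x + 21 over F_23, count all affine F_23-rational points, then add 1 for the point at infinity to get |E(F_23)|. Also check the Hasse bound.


Affine points = {(1, 4), (1, 19), (5, 1), (5, 22), (7, 0), (8, 5), (8, 18), (9, 11), (9, 12), (10, 8), (10, 15), (13, 1), (13, 22), (14, 6), (14, 17), (17, 5), (17, 18), (18, 8), (18, 15), (19, 2), (19, 21), (20, 9), (20, 14), (21, 5), (21, 18), (22, 7), (22, 16)}; affine count = 27; |E(F_23)| = 28.

Discriminant check: Δ ∝ 4a³ + 27b² = 4·17³ + 27·21² = 4·4913 + 27·441 ≡ 3 (mod 23). Nonzero ⇒ E is nonsingular.
For each x ∈ F_23, compute rhs = x³ + 17·x + 21 mod 23, then count y ∈ F_23 with y² ≡ rhs.
  x = 0: rhs = 21, matching y values: none (0 points).
  x = 1: rhs = 16, matching y values: 4, 19 (2 points).
  x = 2: rhs = 17, matching y values: none (0 points).
  x = 3: rhs = 7, matching y values: none (0 points).
  x = 4: rhs = 15, matching y values: none (0 points).
  x = 5: rhs = 1, matching y values: 1, 22 (2 points).
  x = 6: rhs = 17, matching y values: none (0 points).
  x = 7: rhs = 0, matching y values: 0 (1 points).
  x = 8: rhs = 2, matching y values: 5, 18 (2 points).
  x = 9: rhs = 6, matching y values: 11, 12 (2 points).
  x = 10: rhs = 18, matching y values: 8, 15 (2 points).
  x = 11: rhs = 21, matching y values: none (0 points).
  x = 12: rhs = 21, matching y values: none (0 points).
  x = 13: rhs = 1, matching y values: 1, 22 (2 points).
  x = 14: rhs = 13, matching y values: 6, 17 (2 points).
  x = 15: rhs = 17, matching y values: none (0 points).
  x = 16: rhs = 19, matching y values: none (0 points).
  x = 17: rhs = 2, matching y values: 5, 18 (2 points).
  x = 18: rhs = 18, matching y values: 8, 15 (2 points).
  x = 19: rhs = 4, matching y values: 2, 21 (2 points).
  x = 20: rhs = 12, matching y values: 9, 14 (2 points).
  x = 21: rhs = 2, matching y values: 5, 18 (2 points).
  x = 22: rhs = 3, matching y values: 7, 16 (2 points).
Total affine count: 27.
Full point count |E(F_23)| = 27 + 1 = 28.
Hasse bound: |28 − (23+1)| = |4| = 4 ≤ 2√23 ≈ 9.5917 ✓.


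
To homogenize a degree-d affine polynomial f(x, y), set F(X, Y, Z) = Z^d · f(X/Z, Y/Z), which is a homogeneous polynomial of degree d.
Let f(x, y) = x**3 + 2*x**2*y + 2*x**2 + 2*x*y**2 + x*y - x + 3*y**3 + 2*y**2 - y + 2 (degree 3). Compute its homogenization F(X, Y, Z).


F(X, Y, Z) = X**3 + 2*X**2*Y + 2*X**2*Z + 2*X*Y**2 + X*Y*Z - X*Z**2 + 3*Y**3 + 2*Y**2*Z - Y*Z**2 + 2*Z**3

deg(f) = 3.
Substitute x = X/Z, y = Y/Z into f, then multiply by Z^3.
  monomial 1·x^3·y^0 ↦ 1·X^3·Y^0·Z^0.
  monomial 2·x^2·y^1 ↦ 2·X^2·Y^1·Z^0.
  monomial 2·x^2·y^0 ↦ 2·X^2·Y^0·Z^1.
  monomial 2·x^1·y^2 ↦ 2·X^1·Y^2·Z^0.
  monomial 1·x^1·y^1 ↦ 1·X^1·Y^1·Z^1.
  monomial -1·x^1·y^0 ↦ -1·X^1·Y^0·Z^2.
  monomial 3·x^0·y^3 ↦ 3·X^0·Y^3·Z^0.
  monomial 2·x^0·y^2 ↦ 2·X^0·Y^2·Z^1.
  monomial -1·x^0·y^1 ↦ -1·X^0·Y^1·Z^2.
  monomial 2·x^0·y^0 ↦ 2·X^0·Y^0·Z^3.
Collecting: F(X, Y, Z) = X**3 + 2*X**2*Y + 2*X**2*Z + 2*X*Y**2 + X*Y*Z - X*Z**2 + 3*Y**3 + 2*Y**2*Z - Y*Z**2 + 2*Z**3.


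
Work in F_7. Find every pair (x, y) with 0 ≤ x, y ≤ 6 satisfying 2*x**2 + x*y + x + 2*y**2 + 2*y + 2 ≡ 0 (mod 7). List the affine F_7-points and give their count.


Affine F_7-points: {(0, 2), (0, 4), (1, 4), (1, 5), (2, 2), (2, 3), (3, 3), (3, 5)}; count = 8.

For each of the 49 pairs (x, y) ∈ F_7², evaluate f(x, y) mod 7. Record the zeros.
  x = 0: [0↦2, 1↦6, 2↦0, 3↦5, 4↦0, 5↦6, 6↦2]  zeros at y ∈ {2, 4}
  x = 1: [0↦5, 1↦3, 2↦5, 3↦4, 4↦0, 5↦0, 6↦4]  zeros at y ∈ {4, 5}
  x = 2: [0↦5, 1↦4, 2↦0, 3↦0, 4↦4, 5↦5, 6↦3]  zeros at y ∈ {2, 3}
  x = 3: [0↦2, 1↦2, 2↦6, 3↦0, 4↦5, 5↦0, 6↦6]  zeros at y ∈ {3, 5}
  x = 4: [0↦3, 1↦4, 2↦2, 3↦4, 4↦3, 5↦6, 6↦6]  zeros at y ∈ ∅
  x = 5: [0↦1, 1↦3, 2↦2, 3↦5, 4↦5, 5↦2, 6↦3]  zeros at y ∈ ∅
  x = 6: [0↦3, 1↦6, 2↦6, 3↦3, 4↦4, 5↦2, 6↦4]  zeros at y ∈ ∅
Collecting zeros: affine points = {(0, 2), (0, 4), (1, 4), (1, 5), (2, 2), (2, 3), (3, 3), (3, 5)}.
Total count |C(F_7)_aff| = 8.


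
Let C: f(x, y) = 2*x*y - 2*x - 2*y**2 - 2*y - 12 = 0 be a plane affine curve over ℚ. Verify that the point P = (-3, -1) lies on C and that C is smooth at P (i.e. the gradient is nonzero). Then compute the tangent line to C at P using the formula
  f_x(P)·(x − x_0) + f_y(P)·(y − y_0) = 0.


Tangent line at P: -4*x - 4*y - 16 = 0.

Step 1: f(-3, -1) = 0, so P lies on C.
Step 2: partial derivatives
  f_x(x, y) = 2*y - 2, f_y(x, y) = 2*x - 4*y - 2.
  f_x(P) = -4, f_y(P) = -4 (gradient nonzero, so P is smooth).
Step 3: tangent line at P: -4·(x − -3) + -4·(y − -1) = 0.
Expanding: -4*x - 4*y - 16 = 0.


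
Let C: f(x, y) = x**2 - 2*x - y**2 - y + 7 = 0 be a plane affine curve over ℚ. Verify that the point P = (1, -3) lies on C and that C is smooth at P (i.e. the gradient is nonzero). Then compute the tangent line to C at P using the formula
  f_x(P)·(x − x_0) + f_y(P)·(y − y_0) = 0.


Tangent line at P: 5*y + 15 = 0.

Step 1: f(1, -3) = 0, so P lies on C.
Step 2: partial derivatives
  f_x(x, y) = 2*x - 2, f_y(x, y) = -2*y - 1.
  f_x(P) = 0, f_y(P) = 5 (gradient nonzero, so P is smooth).
Step 3: tangent line at P: 0·(x − 1) + 5·(y − -3) = 0.
Expanding: 5*y + 15 = 0.


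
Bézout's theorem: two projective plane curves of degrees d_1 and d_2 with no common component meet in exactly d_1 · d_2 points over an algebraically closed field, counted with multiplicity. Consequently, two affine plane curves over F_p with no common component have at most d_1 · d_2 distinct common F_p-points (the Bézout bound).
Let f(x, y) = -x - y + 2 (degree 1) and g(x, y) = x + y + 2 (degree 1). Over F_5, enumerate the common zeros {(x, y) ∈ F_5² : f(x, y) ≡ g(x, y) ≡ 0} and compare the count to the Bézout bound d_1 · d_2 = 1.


Common zeros: ∅; count = 0; Bézout bound = 1.

deg(f) = 1, deg(g) = 1, so Bézout bound = 1.
Scan x ∈ F_5. For each x, list the y ∈ F_5 with f(x, y) ≡ 0 and those with g(x, y) ≡ 0 (mod 5); the common zeros in that column are the intersection.
  x = 0: f ≡ 0 at y ∈ {2}; g ≡ 0 at y ∈ {3}; common: ∅.
  x = 1: f ≡ 0 at y ∈ {1}; g ≡ 0 at y ∈ {2}; common: ∅.
  x = 2: f ≡ 0 at y ∈ {0}; g ≡ 0 at y ∈ {1}; common: ∅.
  x = 3: f ≡ 0 at y ∈ {4}; g ≡ 0 at y ∈ {0}; common: ∅.
  x = 4: f ≡ 0 at y ∈ {3}; g ≡ 0 at y ∈ {4}; common: ∅.
Collecting: common zeros = ∅, so the count is 0.
Comparison with the Bézout bound: 0 ≤ 1 = deg(f)·deg(g), as expected for curves with no common component (the affine F_5-count falls short of the bound because intersections may lie at infinity, over extension fields, or carry multiplicity).


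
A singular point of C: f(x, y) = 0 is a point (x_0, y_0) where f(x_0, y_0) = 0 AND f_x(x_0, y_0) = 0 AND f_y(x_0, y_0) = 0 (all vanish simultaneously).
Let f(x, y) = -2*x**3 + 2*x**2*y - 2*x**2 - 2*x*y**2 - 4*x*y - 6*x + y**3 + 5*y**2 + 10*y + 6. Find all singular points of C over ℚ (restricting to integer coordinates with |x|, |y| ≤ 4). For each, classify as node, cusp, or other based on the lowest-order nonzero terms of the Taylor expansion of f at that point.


Singular points: {(-1, -2)}; classification: cusp.

Compute partial derivatives:
  f_x = -6*x**2 + 4*x*y - 4*x - 2*y**2 - 4*y - 6.
  f_y = 2*x**2 - 4*x*y - 4*x + 3*y**2 + 10*y + 10.
Scan x_0 ∈ {−4, ..., 4}. For each x_0, f_y(x_0, y) is a polynomial in y; find its integer roots y ∈ {−4, ..., 4}, then test f_x and f at those candidates.
  x = -4: f_y(-4, y) = 3*y**2 + 26*y + 58; no integer root y with |y| ≤ 4.
  x = -3: f_y(-3, y) = 3*y**2 + 22*y + 40; vanishes at y ∈ {-4}. (-3, -4): f_x = -16 ≠ 0.
  x = -2: f_y(-2, y) = 3*y**2 + 18*y + 26; no integer root y with |y| ≤ 4.
  x = -1: f_y(-1, y) = 3*y**2 + 14*y + 16; vanishes at y ∈ {-2}. (-1, -2): f_x = 0, f = 0 — SINGULAR.
  x = 0: f_y(0, y) = 3*y**2 + 10*y + 10; no integer root y with |y| ≤ 4.
  x = 1: f_y(1, y) = 3*y**2 + 6*y + 8; no integer root y with |y| ≤ 4.
  x = 2: f_y(2, y) = 3*y**2 + 2*y + 10; no integer root y with |y| ≤ 4.
  x = 3: f_y(3, y) = 3*y**2 - 2*y + 16; no integer root y with |y| ≤ 4.
  x = 4: f_y(4, y) = 3*y**2 - 6*y + 26; no integer root y with |y| ≤ 4.
Only singular point on the grid: (-1, -2).
Classify: substitute x = -1 + u, y = -2 + v and expand: f = -2*u**3 + 2*u**2*v - 2*u*v**2 + v**3 + v**2.
No constant or linear terms (consistent with a singular point). Quadratic part: v**2. Cubic part: -2*u**3 + 2*u**2*v - 2*u*v**2 + v**3.
The quadratic part v**2 is a perfect square, so there is a single (double) tangent line v = 0, i.e. y = -2. Restricting the cubic part to that line (v = 0) leaves -2*u**3 ≠ 0, so f is not divisible by v and the branch is v² ≈ 2*u**3 to lowest order — this is a cusp.
Classification: cusp.
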